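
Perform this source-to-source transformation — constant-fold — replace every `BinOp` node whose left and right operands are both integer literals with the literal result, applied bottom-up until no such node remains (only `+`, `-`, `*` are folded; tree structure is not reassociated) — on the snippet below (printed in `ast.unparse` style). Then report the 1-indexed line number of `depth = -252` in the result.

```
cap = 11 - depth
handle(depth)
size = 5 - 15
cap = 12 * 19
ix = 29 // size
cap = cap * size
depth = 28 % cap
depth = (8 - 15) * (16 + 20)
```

8

Transformed code:
cap = 11 - depth
handle(depth)
size = -10
cap = 228
ix = 29 // size
cap = cap * size
depth = 28 % cap
depth = -252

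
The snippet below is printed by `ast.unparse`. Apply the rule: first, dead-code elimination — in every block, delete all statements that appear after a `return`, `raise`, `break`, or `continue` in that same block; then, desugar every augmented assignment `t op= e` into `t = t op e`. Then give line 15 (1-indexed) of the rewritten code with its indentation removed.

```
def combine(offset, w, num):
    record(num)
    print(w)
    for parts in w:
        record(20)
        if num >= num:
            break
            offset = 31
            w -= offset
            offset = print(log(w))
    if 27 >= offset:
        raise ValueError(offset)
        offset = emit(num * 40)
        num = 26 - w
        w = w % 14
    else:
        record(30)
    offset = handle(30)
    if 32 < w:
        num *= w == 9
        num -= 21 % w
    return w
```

num = num - 21 % w

Transformed code:
def combine(offset, w, num):
    record(num)
    print(w)
    for parts in w:
        record(20)
        if num >= num:
            break
    if 27 >= offset:
        raise ValueError(offset)
    else:
        record(30)
    offset = handle(30)
    if 32 < w:
        num = num * (w == 9)
        num = num - 21 % w
    return w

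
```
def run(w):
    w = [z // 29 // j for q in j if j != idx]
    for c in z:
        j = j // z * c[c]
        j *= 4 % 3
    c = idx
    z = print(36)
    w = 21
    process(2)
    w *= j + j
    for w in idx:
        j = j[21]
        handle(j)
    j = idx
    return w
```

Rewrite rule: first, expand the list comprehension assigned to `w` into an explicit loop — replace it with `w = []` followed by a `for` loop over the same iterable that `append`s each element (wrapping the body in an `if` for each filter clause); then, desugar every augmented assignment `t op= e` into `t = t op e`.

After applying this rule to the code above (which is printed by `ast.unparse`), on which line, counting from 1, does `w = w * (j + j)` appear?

Transformed code:
def run(w):
    w = []
    for q in j:
        if j != idx:
            w.append(z // 29 // j)
    for c in z:
        j = j // z * c[c]
        j = j * (4 % 3)
    c = idx
    z = print(36)
    w = 21
    process(2)
    w = w * (j + j)
    for w in idx:
        j = j[21]
        handle(j)
    j = idx
    return w

13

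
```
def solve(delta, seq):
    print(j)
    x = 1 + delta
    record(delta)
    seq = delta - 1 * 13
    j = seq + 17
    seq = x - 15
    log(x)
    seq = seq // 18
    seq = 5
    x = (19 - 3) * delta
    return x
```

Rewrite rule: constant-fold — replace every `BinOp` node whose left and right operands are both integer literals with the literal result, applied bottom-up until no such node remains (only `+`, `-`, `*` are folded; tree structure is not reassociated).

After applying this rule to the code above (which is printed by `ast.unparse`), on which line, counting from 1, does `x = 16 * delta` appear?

11

Transformed code:
def solve(delta, seq):
    print(j)
    x = 1 + delta
    record(delta)
    seq = delta - 13
    j = seq + 17
    seq = x - 15
    log(x)
    seq = seq // 18
    seq = 5
    x = 16 * delta
    return x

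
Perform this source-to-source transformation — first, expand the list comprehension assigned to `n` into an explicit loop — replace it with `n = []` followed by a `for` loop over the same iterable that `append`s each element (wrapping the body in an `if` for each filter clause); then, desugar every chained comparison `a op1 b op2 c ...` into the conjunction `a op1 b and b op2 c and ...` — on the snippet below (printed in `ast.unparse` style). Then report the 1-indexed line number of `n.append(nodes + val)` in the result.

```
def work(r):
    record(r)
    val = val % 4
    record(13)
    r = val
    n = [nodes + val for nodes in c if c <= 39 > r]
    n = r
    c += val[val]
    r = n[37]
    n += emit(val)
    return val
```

Transformed code:
def work(r):
    record(r)
    val = val % 4
    record(13)
    r = val
    n = []
    for nodes in c:
        if c <= 39 and 39 > r:
            n.append(nodes + val)
    n = r
    c += val[val]
    r = n[37]
    n += emit(val)
    return val

9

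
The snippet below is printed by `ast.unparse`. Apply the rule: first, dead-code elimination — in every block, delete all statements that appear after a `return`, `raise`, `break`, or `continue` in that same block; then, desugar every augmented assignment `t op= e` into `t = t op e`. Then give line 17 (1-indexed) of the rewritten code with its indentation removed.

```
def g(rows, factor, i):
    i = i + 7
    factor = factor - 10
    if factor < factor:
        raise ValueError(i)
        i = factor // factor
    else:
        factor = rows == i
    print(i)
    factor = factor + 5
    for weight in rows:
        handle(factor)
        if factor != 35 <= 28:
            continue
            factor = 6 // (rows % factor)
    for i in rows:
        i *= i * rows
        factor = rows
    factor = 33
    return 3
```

factor = 33

Transformed code:
def g(rows, factor, i):
    i = i + 7
    factor = factor - 10
    if factor < factor:
        raise ValueError(i)
    else:
        factor = rows == i
    print(i)
    factor = factor + 5
    for weight in rows:
        handle(factor)
        if factor != 35 <= 28:
            continue
    for i in rows:
        i = i * (i * rows)
        factor = rows
    factor = 33
    return 3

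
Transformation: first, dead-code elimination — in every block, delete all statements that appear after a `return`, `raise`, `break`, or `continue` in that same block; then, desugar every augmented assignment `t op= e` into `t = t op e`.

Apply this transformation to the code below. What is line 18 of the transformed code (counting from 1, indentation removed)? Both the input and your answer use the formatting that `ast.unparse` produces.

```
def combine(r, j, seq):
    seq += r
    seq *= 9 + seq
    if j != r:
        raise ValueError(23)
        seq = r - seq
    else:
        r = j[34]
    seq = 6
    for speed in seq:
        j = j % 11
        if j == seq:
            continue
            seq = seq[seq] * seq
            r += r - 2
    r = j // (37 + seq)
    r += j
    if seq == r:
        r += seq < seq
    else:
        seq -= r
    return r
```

Transformed code:
def combine(r, j, seq):
    seq = seq + r
    seq = seq * (9 + seq)
    if j != r:
        raise ValueError(23)
    else:
        r = j[34]
    seq = 6
    for speed in seq:
        j = j % 11
        if j == seq:
            continue
    r = j // (37 + seq)
    r = r + j
    if seq == r:
        r = r + (seq < seq)
    else:
        seq = seq - r
    return r

seq = seq - r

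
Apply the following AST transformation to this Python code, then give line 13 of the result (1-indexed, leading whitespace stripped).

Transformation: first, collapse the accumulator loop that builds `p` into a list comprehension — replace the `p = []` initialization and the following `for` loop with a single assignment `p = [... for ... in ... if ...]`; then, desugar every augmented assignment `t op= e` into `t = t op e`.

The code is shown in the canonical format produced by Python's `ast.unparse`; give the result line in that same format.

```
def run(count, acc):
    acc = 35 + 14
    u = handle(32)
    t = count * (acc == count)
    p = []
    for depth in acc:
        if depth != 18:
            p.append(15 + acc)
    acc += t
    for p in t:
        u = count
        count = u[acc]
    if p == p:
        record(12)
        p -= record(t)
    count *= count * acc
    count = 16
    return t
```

Transformed code:
def run(count, acc):
    acc = 35 + 14
    u = handle(32)
    t = count * (acc == count)
    p = [15 + acc for depth in acc if depth != 18]
    acc = acc + t
    for p in t:
        u = count
        count = u[acc]
    if p == p:
        record(12)
        p = p - record(t)
    count = count * (count * acc)
    count = 16
    return t

count = count * (count * acc)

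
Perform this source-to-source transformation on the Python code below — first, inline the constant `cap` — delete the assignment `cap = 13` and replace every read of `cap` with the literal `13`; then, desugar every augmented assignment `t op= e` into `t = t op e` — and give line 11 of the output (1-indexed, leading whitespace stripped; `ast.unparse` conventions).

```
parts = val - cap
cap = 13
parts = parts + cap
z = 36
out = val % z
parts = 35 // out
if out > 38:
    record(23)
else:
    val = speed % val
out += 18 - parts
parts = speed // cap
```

Transformed code:
parts = val - 13
parts = parts + 13
z = 36
out = val % z
parts = 35 // out
if out > 38:
    record(23)
else:
    val = speed % val
out = out + (18 - parts)
parts = speed // 13

parts = speed // 13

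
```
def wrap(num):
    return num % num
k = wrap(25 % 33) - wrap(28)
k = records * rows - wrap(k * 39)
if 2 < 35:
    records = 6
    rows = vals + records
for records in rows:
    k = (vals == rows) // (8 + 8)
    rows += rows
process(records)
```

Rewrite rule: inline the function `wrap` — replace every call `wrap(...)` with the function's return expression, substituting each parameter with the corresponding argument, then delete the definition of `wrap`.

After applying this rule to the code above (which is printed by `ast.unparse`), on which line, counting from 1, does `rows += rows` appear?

8

Transformed code:
k = 25 % 33 % (25 % 33) - 28 % 28
k = records * rows - k * 39 % (k * 39)
if 2 < 35:
    records = 6
    rows = vals + records
for records in rows:
    k = (vals == rows) // (8 + 8)
    rows += rows
process(records)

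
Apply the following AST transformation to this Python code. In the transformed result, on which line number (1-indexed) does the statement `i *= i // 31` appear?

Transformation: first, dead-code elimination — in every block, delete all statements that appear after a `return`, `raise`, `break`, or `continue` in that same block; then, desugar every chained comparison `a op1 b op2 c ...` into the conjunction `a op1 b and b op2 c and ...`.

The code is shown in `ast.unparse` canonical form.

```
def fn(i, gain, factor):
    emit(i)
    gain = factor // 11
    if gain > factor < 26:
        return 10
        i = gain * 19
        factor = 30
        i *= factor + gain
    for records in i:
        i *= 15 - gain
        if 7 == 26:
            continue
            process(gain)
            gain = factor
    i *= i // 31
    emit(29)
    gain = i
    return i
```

10

Transformed code:
def fn(i, gain, factor):
    emit(i)
    gain = factor // 11
    if gain > factor and factor < 26:
        return 10
    for records in i:
        i *= 15 - gain
        if 7 == 26:
            continue
    i *= i // 31
    emit(29)
    gain = i
    return i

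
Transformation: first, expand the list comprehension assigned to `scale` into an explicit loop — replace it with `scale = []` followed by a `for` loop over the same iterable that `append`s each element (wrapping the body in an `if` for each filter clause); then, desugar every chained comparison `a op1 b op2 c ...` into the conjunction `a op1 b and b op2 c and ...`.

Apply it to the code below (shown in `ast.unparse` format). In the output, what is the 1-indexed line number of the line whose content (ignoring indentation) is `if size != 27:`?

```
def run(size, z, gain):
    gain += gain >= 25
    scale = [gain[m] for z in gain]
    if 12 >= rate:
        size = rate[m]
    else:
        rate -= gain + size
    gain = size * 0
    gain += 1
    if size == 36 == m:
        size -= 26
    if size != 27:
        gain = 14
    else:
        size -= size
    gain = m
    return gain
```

Transformed code:
def run(size, z, gain):
    gain += gain >= 25
    scale = []
    for z in gain:
        scale.append(gain[m])
    if 12 >= rate:
        size = rate[m]
    else:
        rate -= gain + size
    gain = size * 0
    gain += 1
    if size == 36 and 36 == m:
        size -= 26
    if size != 27:
        gain = 14
    else:
        size -= size
    gain = m
    return gain

14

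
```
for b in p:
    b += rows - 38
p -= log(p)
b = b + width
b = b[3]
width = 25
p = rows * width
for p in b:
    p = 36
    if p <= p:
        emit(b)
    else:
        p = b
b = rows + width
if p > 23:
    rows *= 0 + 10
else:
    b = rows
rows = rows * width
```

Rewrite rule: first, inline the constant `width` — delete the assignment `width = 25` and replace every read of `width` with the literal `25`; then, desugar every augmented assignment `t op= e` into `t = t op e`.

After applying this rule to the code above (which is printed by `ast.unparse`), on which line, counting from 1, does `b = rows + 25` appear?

13

Transformed code:
for b in p:
    b = b + (rows - 38)
p = p - log(p)
b = b + 25
b = b[3]
p = rows * 25
for p in b:
    p = 36
    if p <= p:
        emit(b)
    else:
        p = b
b = rows + 25
if p > 23:
    rows = rows * (0 + 10)
else:
    b = rows
rows = rows * 25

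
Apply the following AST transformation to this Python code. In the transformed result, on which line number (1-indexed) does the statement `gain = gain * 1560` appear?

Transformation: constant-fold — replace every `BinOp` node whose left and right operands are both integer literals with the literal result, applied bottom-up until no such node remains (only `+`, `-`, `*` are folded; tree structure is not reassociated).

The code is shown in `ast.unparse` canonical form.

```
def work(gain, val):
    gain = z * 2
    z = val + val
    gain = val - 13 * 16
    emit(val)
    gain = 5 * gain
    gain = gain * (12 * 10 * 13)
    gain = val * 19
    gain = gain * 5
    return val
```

Transformed code:
def work(gain, val):
    gain = z * 2
    z = val + val
    gain = val - 208
    emit(val)
    gain = 5 * gain
    gain = gain * 1560
    gain = val * 19
    gain = gain * 5
    return val

7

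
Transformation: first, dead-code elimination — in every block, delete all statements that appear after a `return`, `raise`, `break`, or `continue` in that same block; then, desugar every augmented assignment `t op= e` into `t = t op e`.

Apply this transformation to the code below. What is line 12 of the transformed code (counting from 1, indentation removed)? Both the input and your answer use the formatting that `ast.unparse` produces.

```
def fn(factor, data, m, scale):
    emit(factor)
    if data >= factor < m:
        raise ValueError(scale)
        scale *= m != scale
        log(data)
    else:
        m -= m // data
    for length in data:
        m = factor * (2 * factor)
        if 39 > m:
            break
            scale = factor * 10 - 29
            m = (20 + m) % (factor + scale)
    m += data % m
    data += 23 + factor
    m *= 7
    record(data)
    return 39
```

data = data + (23 + factor)

Transformed code:
def fn(factor, data, m, scale):
    emit(factor)
    if data >= factor < m:
        raise ValueError(scale)
    else:
        m = m - m // data
    for length in data:
        m = factor * (2 * factor)
        if 39 > m:
            break
    m = m + data % m
    data = data + (23 + factor)
    m = m * 7
    record(data)
    return 39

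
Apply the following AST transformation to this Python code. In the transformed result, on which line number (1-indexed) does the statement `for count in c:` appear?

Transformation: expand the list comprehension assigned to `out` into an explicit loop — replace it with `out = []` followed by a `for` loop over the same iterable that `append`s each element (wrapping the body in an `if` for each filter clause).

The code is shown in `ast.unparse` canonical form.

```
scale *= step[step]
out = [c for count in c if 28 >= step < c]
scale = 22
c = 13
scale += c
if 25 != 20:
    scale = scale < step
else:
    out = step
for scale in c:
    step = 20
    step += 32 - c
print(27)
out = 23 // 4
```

Transformed code:
scale *= step[step]
out = []
for count in c:
    if 28 >= step < c:
        out.append(c)
scale = 22
c = 13
scale += c
if 25 != 20:
    scale = scale < step
else:
    out = step
for scale in c:
    step = 20
    step += 32 - c
print(27)
out = 23 // 4

3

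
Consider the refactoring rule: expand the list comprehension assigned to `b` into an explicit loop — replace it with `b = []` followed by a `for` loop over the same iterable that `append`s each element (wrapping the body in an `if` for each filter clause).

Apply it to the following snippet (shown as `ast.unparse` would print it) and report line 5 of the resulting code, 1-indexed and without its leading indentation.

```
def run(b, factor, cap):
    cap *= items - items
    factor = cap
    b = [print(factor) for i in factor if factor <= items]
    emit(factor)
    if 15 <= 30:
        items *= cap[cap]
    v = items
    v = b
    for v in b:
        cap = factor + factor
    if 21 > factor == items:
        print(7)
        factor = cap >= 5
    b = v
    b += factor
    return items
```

for i in factor:

Transformed code:
def run(b, factor, cap):
    cap *= items - items
    factor = cap
    b = []
    for i in factor:
        if factor <= items:
            b.append(print(factor))
    emit(factor)
    if 15 <= 30:
        items *= cap[cap]
    v = items
    v = b
    for v in b:
        cap = factor + factor
    if 21 > factor == items:
        print(7)
        factor = cap >= 5
    b = v
    b += factor
    return items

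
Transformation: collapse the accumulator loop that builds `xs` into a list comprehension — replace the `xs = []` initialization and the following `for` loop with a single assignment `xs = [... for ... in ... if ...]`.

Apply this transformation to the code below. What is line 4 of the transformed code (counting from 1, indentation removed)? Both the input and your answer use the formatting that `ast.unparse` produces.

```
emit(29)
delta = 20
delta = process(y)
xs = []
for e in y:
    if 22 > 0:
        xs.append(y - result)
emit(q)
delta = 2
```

Transformed code:
emit(29)
delta = 20
delta = process(y)
xs = [y - result for e in y if 22 > 0]
emit(q)
delta = 2

xs = [y - result for e in y if 22 > 0]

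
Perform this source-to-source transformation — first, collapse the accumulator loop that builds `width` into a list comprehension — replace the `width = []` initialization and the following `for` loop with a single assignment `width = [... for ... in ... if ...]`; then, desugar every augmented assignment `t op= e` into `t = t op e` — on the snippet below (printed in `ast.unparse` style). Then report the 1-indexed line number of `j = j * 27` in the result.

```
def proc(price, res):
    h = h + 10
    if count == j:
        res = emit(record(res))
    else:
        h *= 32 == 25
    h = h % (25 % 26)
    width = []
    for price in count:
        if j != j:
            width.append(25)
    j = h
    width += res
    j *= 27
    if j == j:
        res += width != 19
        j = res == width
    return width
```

11

Transformed code:
def proc(price, res):
    h = h + 10
    if count == j:
        res = emit(record(res))
    else:
        h = h * (32 == 25)
    h = h % (25 % 26)
    width = [25 for price in count if j != j]
    j = h
    width = width + res
    j = j * 27
    if j == j:
        res = res + (width != 19)
        j = res == width
    return width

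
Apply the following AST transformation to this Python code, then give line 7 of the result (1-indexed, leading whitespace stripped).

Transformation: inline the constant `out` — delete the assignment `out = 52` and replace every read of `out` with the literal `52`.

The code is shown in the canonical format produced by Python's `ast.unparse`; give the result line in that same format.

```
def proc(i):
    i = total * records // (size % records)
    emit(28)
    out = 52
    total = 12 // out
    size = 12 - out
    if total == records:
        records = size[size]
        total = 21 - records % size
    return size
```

Transformed code:
def proc(i):
    i = total * records // (size % records)
    emit(28)
    total = 12 // 52
    size = 12 - 52
    if total == records:
        records = size[size]
        total = 21 - records % size
    return size

records = size[size]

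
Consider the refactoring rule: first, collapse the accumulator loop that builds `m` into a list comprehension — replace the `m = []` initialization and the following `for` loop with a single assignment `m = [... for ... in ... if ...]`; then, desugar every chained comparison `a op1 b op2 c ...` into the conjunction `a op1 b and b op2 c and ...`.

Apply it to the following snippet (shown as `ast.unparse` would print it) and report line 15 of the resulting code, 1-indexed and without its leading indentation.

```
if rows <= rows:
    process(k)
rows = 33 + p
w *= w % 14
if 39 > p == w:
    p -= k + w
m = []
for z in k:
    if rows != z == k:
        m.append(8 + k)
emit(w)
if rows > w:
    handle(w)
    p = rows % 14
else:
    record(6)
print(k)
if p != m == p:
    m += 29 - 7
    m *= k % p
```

if p != m and m == p:

Transformed code:
if rows <= rows:
    process(k)
rows = 33 + p
w *= w % 14
if 39 > p and p == w:
    p -= k + w
m = [8 + k for z in k if rows != z and z == k]
emit(w)
if rows > w:
    handle(w)
    p = rows % 14
else:
    record(6)
print(k)
if p != m and m == p:
    m += 29 - 7
    m *= k % p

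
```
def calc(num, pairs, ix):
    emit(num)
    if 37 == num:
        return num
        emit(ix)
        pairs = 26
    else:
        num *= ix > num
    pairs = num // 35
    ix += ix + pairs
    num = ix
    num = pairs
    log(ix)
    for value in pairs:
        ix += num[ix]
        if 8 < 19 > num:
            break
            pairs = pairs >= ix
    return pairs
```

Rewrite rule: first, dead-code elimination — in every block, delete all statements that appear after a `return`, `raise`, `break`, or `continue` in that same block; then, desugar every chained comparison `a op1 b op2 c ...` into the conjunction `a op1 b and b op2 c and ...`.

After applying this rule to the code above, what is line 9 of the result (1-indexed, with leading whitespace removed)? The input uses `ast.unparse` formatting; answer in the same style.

Transformed code:
def calc(num, pairs, ix):
    emit(num)
    if 37 == num:
        return num
    else:
        num *= ix > num
    pairs = num // 35
    ix += ix + pairs
    num = ix
    num = pairs
    log(ix)
    for value in pairs:
        ix += num[ix]
        if 8 < 19 and 19 > num:
            break
    return pairs

num = ix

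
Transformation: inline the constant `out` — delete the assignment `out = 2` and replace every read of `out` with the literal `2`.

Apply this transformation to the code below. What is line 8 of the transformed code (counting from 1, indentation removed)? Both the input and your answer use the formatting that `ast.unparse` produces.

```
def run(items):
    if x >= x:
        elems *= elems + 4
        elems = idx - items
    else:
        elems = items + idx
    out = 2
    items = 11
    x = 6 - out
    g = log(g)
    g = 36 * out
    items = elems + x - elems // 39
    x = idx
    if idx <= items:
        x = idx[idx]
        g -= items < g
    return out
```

Transformed code:
def run(items):
    if x >= x:
        elems *= elems + 4
        elems = idx - items
    else:
        elems = items + idx
    items = 11
    x = 6 - 2
    g = log(g)
    g = 36 * 2
    items = elems + x - elems // 39
    x = idx
    if idx <= items:
        x = idx[idx]
        g -= items < g
    return 2

x = 6 - 2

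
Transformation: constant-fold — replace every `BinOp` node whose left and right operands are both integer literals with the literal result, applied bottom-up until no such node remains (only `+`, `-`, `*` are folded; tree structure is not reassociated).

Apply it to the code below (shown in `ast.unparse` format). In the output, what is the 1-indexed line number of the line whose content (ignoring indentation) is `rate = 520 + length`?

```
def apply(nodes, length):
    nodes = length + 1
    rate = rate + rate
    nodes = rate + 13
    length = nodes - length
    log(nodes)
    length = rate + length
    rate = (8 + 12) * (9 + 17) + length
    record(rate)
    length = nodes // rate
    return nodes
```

Transformed code:
def apply(nodes, length):
    nodes = length + 1
    rate = rate + rate
    nodes = rate + 13
    length = nodes - length
    log(nodes)
    length = rate + length
    rate = 520 + length
    record(rate)
    length = nodes // rate
    return nodes

8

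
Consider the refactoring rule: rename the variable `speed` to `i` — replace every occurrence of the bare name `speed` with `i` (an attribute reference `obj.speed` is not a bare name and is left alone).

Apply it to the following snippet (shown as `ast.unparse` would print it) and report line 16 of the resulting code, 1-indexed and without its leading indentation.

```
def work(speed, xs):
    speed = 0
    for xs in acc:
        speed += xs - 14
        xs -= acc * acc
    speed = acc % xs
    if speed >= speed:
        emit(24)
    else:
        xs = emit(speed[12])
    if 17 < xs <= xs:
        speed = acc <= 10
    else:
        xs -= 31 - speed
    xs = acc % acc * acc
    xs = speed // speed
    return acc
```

xs = i // i

Transformed code:
def work(i, xs):
    i = 0
    for xs in acc:
        i += xs - 14
        xs -= acc * acc
    i = acc % xs
    if i >= i:
        emit(24)
    else:
        xs = emit(i[12])
    if 17 < xs <= xs:
        i = acc <= 10
    else:
        xs -= 31 - i
    xs = acc % acc * acc
    xs = i // i
    return acc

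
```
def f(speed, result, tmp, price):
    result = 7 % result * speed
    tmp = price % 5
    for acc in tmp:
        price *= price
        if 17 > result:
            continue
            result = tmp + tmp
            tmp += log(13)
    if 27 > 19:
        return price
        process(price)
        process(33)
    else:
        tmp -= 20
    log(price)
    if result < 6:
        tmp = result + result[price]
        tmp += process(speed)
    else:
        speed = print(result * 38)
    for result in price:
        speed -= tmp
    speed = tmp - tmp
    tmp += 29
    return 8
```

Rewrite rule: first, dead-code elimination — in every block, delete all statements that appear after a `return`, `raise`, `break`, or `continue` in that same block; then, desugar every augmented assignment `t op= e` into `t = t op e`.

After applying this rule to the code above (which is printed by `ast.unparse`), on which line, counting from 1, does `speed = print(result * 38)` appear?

17

Transformed code:
def f(speed, result, tmp, price):
    result = 7 % result * speed
    tmp = price % 5
    for acc in tmp:
        price = price * price
        if 17 > result:
            continue
    if 27 > 19:
        return price
    else:
        tmp = tmp - 20
    log(price)
    if result < 6:
        tmp = result + result[price]
        tmp = tmp + process(speed)
    else:
        speed = print(result * 38)
    for result in price:
        speed = speed - tmp
    speed = tmp - tmp
    tmp = tmp + 29
    return 8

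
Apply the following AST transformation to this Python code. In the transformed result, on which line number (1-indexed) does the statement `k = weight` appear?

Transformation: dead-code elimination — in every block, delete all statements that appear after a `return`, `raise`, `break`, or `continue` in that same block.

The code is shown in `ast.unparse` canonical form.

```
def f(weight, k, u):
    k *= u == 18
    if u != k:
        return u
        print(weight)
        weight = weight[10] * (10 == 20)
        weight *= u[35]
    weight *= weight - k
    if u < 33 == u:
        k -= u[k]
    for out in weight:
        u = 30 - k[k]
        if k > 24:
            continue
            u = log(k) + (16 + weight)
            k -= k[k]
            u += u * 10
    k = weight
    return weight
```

12

Transformed code:
def f(weight, k, u):
    k *= u == 18
    if u != k:
        return u
    weight *= weight - k
    if u < 33 == u:
        k -= u[k]
    for out in weight:
        u = 30 - k[k]
        if k > 24:
            continue
    k = weight
    return weight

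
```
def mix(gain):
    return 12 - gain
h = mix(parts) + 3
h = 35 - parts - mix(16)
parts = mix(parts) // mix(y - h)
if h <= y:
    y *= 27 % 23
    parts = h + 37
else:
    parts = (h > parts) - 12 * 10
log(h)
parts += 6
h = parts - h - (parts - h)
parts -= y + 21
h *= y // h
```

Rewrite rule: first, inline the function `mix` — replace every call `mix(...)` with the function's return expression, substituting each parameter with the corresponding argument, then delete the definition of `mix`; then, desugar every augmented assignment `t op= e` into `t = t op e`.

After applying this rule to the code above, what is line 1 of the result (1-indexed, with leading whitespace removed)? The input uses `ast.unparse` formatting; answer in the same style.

Transformed code:
h = 12 - parts + 3
h = 35 - parts - (12 - 16)
parts = (12 - parts) // (12 - (y - h))
if h <= y:
    y = y * (27 % 23)
    parts = h + 37
else:
    parts = (h > parts) - 12 * 10
log(h)
parts = parts + 6
h = parts - h - (parts - h)
parts = parts - (y + 21)
h = h * (y // h)

h = 12 - parts + 3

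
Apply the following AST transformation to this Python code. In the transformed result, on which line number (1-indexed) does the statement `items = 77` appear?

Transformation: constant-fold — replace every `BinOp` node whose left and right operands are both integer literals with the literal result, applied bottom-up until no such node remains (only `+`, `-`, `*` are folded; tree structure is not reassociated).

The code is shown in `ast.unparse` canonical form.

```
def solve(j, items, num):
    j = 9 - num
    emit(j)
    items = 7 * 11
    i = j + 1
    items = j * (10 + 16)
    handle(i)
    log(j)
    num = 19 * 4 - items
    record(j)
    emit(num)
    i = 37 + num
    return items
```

Transformed code:
def solve(j, items, num):
    j = 9 - num
    emit(j)
    items = 77
    i = j + 1
    items = j * 26
    handle(i)
    log(j)
    num = 76 - items
    record(j)
    emit(num)
    i = 37 + num
    return items

4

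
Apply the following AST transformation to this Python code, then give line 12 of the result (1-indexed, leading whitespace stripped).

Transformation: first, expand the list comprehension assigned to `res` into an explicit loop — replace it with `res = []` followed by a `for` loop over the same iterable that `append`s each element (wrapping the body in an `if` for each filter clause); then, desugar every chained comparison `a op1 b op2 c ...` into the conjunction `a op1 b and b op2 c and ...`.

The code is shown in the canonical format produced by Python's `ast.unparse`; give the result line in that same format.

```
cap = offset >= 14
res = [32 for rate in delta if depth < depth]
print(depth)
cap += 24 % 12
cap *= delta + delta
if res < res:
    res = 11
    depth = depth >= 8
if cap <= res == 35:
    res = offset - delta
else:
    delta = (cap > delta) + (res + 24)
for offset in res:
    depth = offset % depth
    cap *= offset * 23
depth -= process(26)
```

Transformed code:
cap = offset >= 14
res = []
for rate in delta:
    if depth < depth:
        res.append(32)
print(depth)
cap += 24 % 12
cap *= delta + delta
if res < res:
    res = 11
    depth = depth >= 8
if cap <= res and res == 35:
    res = offset - delta
else:
    delta = (cap > delta) + (res + 24)
for offset in res:
    depth = offset % depth
    cap *= offset * 23
depth -= process(26)

if cap <= res and res == 35:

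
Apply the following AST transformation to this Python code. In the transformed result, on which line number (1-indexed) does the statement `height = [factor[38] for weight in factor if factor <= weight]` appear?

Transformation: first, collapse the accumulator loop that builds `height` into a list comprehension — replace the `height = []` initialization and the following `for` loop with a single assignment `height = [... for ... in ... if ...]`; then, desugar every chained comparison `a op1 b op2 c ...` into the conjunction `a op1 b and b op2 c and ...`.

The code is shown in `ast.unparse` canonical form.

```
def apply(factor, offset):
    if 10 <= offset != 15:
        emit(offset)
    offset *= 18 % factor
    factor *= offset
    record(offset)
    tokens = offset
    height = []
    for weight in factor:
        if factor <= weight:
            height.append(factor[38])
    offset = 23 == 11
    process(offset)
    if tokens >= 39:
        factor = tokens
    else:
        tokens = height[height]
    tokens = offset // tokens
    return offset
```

8

Transformed code:
def apply(factor, offset):
    if 10 <= offset and offset != 15:
        emit(offset)
    offset *= 18 % factor
    factor *= offset
    record(offset)
    tokens = offset
    height = [factor[38] for weight in factor if factor <= weight]
    offset = 23 == 11
    process(offset)
    if tokens >= 39:
        factor = tokens
    else:
        tokens = height[height]
    tokens = offset // tokens
    return offset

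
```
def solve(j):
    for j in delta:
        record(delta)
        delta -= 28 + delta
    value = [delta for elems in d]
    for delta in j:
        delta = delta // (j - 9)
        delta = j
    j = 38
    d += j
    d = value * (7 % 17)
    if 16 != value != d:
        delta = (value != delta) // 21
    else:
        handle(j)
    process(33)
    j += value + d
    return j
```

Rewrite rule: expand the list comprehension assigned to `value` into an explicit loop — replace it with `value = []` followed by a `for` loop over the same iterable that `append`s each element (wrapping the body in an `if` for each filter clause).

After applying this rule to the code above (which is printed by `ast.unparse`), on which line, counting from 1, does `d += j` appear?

12

Transformed code:
def solve(j):
    for j in delta:
        record(delta)
        delta -= 28 + delta
    value = []
    for elems in d:
        value.append(delta)
    for delta in j:
        delta = delta // (j - 9)
        delta = j
    j = 38
    d += j
    d = value * (7 % 17)
    if 16 != value != d:
        delta = (value != delta) // 21
    else:
        handle(j)
    process(33)
    j += value + d
    return j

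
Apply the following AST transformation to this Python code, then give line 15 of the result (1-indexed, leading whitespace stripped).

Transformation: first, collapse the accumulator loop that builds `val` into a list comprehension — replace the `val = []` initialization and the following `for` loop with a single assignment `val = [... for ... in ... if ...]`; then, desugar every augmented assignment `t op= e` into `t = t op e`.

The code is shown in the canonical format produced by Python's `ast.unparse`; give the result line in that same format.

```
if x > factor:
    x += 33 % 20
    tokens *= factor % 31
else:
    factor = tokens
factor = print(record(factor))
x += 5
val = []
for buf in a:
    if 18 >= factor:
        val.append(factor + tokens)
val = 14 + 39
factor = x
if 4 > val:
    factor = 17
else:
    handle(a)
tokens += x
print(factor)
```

tokens = tokens + x

Transformed code:
if x > factor:
    x = x + 33 % 20
    tokens = tokens * (factor % 31)
else:
    factor = tokens
factor = print(record(factor))
x = x + 5
val = [factor + tokens for buf in a if 18 >= factor]
val = 14 + 39
factor = x
if 4 > val:
    factor = 17
else:
    handle(a)
tokens = tokens + x
print(factor)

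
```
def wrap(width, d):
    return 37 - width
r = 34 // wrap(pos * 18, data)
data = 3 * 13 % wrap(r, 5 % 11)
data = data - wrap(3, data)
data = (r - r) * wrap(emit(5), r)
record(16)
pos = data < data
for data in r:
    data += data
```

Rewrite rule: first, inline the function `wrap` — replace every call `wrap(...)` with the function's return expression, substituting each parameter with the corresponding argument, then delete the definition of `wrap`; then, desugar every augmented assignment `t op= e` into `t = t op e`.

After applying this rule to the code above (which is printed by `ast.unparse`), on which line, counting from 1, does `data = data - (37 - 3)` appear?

Transformed code:
r = 34 // (37 - pos * 18)
data = 3 * 13 % (37 - r)
data = data - (37 - 3)
data = (r - r) * (37 - emit(5))
record(16)
pos = data < data
for data in r:
    data = data + data

3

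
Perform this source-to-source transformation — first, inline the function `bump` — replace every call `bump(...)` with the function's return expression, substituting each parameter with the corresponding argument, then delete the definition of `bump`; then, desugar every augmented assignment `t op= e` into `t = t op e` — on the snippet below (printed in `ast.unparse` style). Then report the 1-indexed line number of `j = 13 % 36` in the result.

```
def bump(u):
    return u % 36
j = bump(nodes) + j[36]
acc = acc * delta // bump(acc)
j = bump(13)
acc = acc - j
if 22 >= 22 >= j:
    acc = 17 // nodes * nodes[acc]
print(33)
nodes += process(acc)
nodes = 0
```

Transformed code:
j = nodes % 36 + j[36]
acc = acc * delta // (acc % 36)
j = 13 % 36
acc = acc - j
if 22 >= 22 >= j:
    acc = 17 // nodes * nodes[acc]
print(33)
nodes = nodes + process(acc)
nodes = 0

3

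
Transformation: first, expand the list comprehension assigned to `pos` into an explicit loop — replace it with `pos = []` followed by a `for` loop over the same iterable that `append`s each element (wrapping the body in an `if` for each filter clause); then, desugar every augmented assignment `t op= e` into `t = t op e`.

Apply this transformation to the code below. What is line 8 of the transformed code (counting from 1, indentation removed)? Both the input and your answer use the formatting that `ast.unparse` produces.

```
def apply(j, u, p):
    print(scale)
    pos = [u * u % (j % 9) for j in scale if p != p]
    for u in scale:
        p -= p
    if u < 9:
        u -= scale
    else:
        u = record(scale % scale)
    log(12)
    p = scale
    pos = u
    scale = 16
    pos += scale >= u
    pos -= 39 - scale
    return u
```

Transformed code:
def apply(j, u, p):
    print(scale)
    pos = []
    for j in scale:
        if p != p:
            pos.append(u * u % (j % 9))
    for u in scale:
        p = p - p
    if u < 9:
        u = u - scale
    else:
        u = record(scale % scale)
    log(12)
    p = scale
    pos = u
    scale = 16
    pos = pos + (scale >= u)
    pos = pos - (39 - scale)
    return u

p = p - p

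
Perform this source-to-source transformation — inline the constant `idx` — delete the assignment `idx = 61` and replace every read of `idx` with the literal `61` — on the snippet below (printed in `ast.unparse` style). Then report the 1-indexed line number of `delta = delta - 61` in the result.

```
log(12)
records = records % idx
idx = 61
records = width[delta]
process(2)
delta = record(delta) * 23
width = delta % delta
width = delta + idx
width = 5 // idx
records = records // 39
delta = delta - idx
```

10

Transformed code:
log(12)
records = records % 61
records = width[delta]
process(2)
delta = record(delta) * 23
width = delta % delta
width = delta + 61
width = 5 // 61
records = records // 39
delta = delta - 61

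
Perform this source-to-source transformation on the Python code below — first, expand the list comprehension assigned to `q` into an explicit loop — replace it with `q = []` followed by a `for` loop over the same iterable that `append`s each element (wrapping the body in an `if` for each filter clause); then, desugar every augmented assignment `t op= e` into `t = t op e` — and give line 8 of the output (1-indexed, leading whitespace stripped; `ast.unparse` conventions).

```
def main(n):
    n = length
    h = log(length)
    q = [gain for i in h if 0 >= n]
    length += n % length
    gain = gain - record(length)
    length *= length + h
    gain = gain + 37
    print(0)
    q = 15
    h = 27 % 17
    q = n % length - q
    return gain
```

length = length + n % length

Transformed code:
def main(n):
    n = length
    h = log(length)
    q = []
    for i in h:
        if 0 >= n:
            q.append(gain)
    length = length + n % length
    gain = gain - record(length)
    length = length * (length + h)
    gain = gain + 37
    print(0)
    q = 15
    h = 27 % 17
    q = n % length - q
    return gain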